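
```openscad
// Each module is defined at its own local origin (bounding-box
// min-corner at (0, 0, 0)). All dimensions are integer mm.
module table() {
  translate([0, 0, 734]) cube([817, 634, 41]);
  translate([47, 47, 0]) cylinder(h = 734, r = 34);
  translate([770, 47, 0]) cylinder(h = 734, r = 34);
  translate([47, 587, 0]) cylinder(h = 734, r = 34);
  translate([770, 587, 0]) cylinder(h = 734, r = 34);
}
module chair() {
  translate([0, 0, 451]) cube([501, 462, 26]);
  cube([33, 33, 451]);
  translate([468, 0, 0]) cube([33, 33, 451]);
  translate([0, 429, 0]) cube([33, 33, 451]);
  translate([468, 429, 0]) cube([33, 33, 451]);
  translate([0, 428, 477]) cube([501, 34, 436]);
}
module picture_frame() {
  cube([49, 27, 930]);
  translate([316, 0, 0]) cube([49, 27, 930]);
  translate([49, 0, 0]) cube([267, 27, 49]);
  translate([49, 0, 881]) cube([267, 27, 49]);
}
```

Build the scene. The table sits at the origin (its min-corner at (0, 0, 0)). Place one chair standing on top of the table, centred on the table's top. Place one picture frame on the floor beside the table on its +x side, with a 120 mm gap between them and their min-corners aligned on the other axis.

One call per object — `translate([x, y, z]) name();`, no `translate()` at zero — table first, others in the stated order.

table();
translate([158, 86, 775]) chair();
translate([937, 0, 0]) picture_frame();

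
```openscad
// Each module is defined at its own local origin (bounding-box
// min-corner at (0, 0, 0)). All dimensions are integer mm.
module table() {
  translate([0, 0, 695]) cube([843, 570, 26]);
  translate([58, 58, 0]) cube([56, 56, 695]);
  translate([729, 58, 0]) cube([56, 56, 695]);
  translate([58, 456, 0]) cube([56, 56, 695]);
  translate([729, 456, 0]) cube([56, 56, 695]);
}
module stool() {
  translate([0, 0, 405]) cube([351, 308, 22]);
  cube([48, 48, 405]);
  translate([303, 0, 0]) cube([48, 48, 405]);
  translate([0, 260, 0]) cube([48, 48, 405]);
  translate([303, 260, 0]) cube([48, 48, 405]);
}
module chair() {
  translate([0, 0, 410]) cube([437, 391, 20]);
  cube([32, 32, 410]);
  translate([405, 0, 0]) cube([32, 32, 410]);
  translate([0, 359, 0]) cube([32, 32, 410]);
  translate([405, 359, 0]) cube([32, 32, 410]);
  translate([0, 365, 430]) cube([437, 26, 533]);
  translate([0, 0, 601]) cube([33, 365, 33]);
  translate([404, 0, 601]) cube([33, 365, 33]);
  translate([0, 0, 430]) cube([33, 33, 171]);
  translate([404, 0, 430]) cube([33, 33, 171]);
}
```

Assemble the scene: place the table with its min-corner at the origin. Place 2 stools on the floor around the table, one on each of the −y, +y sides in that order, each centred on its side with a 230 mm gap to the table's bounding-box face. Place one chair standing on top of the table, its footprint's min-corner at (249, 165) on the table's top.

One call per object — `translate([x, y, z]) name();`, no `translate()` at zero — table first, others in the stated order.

table();
translate([246, -538, 0]) stool();
translate([246, 800, 0]) stool();
translate([249, 165, 721]) chair();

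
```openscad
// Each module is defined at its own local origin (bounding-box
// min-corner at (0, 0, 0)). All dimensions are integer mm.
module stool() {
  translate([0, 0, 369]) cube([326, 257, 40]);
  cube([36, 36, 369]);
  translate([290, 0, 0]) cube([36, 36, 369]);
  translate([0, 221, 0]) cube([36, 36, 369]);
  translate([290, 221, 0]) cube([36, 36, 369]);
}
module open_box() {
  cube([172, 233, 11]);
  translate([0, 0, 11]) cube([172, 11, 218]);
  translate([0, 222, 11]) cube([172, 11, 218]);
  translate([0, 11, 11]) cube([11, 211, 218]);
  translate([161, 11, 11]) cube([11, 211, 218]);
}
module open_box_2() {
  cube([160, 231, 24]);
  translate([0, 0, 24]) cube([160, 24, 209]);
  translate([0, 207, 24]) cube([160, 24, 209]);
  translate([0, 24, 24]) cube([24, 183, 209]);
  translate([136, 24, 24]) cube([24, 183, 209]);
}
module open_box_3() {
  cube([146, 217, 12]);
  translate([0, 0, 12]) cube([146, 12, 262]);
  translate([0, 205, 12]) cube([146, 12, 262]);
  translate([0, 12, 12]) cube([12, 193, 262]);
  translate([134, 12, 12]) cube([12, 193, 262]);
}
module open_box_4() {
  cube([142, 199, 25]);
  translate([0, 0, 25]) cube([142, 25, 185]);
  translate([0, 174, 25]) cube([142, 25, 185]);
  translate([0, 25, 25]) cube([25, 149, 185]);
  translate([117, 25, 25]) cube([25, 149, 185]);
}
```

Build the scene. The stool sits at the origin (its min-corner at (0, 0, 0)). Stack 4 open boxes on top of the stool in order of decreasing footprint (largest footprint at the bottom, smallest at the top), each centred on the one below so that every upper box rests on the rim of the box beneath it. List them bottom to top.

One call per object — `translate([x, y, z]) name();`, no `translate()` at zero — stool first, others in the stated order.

stool();
translate([77, 12, 409]) open_box();
translate([83, 13, 638]) open_box_2();
translate([90, 20, 871]) open_box_3();
translate([92, 29, 1145]) open_box_4();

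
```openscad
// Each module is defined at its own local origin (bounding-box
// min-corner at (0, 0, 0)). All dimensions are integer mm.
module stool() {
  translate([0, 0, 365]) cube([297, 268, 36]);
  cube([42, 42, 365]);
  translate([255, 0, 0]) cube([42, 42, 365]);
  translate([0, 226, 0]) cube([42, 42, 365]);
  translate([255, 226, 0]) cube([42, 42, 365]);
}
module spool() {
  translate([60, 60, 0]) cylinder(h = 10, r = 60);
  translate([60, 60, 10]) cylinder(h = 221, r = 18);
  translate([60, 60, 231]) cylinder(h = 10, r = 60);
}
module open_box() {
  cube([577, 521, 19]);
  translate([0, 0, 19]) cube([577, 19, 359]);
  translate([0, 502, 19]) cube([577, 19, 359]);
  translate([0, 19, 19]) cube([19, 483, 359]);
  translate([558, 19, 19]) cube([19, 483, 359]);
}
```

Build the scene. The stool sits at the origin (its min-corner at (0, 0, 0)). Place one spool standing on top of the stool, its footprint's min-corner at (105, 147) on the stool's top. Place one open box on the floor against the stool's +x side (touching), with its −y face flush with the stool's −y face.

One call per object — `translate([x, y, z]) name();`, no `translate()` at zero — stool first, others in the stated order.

stool();
translate([105, 147, 401]) spool();
translate([297, 0, 0]) open_box();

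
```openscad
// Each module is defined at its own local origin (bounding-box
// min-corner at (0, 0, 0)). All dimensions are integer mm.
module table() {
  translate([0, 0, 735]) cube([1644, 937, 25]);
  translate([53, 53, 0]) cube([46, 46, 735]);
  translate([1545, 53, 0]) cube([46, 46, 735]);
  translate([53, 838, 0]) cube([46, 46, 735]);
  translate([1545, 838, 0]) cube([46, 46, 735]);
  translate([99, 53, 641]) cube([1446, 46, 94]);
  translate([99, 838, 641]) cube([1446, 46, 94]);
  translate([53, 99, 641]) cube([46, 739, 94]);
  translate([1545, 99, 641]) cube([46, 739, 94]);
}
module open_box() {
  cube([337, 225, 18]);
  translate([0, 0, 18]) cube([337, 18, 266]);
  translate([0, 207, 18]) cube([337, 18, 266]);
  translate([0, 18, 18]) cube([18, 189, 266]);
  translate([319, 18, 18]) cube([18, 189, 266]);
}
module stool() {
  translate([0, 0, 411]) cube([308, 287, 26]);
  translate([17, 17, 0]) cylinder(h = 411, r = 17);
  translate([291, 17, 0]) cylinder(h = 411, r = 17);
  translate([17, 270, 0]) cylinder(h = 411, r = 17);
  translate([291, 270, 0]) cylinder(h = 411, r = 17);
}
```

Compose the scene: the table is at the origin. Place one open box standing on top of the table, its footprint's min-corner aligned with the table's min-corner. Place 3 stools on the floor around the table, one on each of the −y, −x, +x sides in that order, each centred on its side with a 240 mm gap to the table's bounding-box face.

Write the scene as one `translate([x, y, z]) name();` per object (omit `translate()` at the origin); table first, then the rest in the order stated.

table();
translate([0, 0, 760]) open_box();
translate([668, -527, 0]) stool();
translate([-548, 325, 0]) stool();
translate([1884, 325, 0]) stool();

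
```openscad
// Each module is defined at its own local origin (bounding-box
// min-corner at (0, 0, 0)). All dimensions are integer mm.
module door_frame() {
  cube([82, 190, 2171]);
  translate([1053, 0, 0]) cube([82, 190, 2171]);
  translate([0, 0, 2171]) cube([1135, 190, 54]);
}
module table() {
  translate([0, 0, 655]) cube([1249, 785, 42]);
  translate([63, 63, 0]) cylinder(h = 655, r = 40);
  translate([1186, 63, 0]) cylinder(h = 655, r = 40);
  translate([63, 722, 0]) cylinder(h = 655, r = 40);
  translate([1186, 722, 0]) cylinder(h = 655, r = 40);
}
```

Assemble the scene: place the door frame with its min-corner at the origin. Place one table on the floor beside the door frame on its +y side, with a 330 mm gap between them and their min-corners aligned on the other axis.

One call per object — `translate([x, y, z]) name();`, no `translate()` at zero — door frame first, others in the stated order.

door_frame();
translate([0, 520, 0]) table();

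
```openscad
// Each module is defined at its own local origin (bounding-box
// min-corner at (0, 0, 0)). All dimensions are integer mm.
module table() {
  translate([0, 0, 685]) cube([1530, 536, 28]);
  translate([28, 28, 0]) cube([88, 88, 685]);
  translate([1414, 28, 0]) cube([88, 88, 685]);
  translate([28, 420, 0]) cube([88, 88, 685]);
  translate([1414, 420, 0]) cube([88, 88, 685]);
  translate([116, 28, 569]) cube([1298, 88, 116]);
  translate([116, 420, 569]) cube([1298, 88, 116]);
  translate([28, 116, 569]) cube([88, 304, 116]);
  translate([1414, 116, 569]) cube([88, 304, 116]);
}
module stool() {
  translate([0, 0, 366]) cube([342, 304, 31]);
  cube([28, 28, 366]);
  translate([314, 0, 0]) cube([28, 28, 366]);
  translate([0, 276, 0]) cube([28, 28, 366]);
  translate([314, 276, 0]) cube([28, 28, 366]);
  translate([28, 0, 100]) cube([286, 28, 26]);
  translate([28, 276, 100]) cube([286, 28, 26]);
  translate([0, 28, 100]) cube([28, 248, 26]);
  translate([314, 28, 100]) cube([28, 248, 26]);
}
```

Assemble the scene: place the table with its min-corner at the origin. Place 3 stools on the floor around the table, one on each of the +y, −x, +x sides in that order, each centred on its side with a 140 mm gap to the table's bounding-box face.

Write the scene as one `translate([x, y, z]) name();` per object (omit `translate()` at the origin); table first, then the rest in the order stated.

table();
translate([594, 676, 0]) stool();
translate([-482, 116, 0]) stool();
translate([1670, 116, 0]) stool();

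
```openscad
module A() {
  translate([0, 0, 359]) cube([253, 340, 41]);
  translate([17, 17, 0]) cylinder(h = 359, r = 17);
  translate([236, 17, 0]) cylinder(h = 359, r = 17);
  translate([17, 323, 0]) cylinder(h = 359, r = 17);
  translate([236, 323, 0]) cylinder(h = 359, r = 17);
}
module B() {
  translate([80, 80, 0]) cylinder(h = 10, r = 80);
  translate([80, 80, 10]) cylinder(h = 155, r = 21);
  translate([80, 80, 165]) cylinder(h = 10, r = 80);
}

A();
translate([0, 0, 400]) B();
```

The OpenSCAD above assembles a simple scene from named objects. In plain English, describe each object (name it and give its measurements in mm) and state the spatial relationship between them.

A is a four-legged stool. The seat is a 253×340×41 mm slab whose top surface is at z = 400 mm; four round legs, each 34 mm in diameter, run from the floor (z = 0) to the underside of the seat, each leg's axis is inset half a diameter from the nearest pair of seat edges (so the leg's bounding box is flush with the corner).

B is a spool: two coaxial disc flanges of radius 80 mm and thickness 10 mm, joined by a core cylinder of radius 21 mm and height 155 mm. The lower flange rests on z = 0 and the three cylinders share a vertical axis.

The spool is on top of the stool.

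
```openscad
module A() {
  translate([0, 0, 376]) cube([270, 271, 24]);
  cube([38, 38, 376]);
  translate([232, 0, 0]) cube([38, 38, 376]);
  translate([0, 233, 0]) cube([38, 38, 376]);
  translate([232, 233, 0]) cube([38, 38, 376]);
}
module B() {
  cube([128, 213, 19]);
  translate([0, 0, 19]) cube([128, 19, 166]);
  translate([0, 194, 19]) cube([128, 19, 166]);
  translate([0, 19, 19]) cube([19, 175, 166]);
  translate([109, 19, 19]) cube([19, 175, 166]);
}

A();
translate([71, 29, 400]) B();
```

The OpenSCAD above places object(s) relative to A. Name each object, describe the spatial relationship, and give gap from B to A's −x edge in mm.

The open box's min-x is at 71; the stool's min-x is 0; gap = 71 mm.

A is a stool. B is an open box. The open box is on top of the stool, centred. The gap from the open box to the stool's −x edge is 71 mm.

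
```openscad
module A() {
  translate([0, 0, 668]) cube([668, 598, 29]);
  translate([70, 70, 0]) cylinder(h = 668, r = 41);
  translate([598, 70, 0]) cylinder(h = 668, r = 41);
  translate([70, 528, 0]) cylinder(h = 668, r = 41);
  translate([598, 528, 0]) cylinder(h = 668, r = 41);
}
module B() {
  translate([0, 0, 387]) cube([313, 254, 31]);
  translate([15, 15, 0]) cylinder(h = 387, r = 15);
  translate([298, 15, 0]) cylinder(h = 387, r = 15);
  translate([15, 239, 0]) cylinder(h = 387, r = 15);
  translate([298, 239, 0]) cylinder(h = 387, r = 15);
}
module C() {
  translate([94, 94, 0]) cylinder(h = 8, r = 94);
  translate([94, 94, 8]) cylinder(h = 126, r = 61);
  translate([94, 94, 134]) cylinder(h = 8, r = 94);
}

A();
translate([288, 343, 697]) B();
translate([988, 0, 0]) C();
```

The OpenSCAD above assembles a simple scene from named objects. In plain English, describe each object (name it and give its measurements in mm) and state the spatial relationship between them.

A is a table with a 668×598 mm rectangular top, 29 mm thick, top surface at z = 697 mm, supported by four round legs of 82 mm diameter, each leg's bounding box inset 29 mm from the nearest pair of top edges, running from the floor.

B is a four-legged stool. The seat is a 313×254×31 mm slab whose top surface is at z = 418 mm; four round legs, each 30 mm in diameter, run from the floor (z = 0) to the underside of the seat, each leg's axis is inset half a diameter from the nearest pair of seat edges (so the leg's bounding box is flush with the corner).

C is a spool: two coaxial disc flanges of radius 94 mm and thickness 8 mm, joined by a core cylinder of radius 61 mm and height 126 mm. The lower flange rests on z = 0 and the three cylinders share a vertical axis.

The stool is on top of the table. The spool is on the floor beside the table on its +x side.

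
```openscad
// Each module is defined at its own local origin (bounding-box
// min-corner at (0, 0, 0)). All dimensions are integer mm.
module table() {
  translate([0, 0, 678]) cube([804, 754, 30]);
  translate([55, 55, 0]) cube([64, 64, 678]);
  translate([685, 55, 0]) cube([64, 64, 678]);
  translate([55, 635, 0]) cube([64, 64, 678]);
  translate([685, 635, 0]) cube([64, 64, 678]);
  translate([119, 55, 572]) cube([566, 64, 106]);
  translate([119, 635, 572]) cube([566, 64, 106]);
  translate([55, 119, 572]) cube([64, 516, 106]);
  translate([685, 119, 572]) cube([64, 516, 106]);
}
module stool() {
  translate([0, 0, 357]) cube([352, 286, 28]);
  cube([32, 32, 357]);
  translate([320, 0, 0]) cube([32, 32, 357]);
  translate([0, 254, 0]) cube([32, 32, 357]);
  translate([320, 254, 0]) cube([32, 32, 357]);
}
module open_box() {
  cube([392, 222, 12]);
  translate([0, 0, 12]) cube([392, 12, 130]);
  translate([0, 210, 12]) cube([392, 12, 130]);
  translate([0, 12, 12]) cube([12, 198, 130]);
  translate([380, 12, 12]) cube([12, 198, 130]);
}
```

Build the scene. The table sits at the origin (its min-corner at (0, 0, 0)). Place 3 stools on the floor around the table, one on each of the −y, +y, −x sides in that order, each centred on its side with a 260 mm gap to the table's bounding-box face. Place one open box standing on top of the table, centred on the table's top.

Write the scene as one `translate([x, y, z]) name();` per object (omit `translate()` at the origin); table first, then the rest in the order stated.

table();
translate([226, -546, 0]) stool();
translate([226, 1014, 0]) stool();
translate([-612, 234, 0]) stool();
translate([206, 266, 708]) open_box();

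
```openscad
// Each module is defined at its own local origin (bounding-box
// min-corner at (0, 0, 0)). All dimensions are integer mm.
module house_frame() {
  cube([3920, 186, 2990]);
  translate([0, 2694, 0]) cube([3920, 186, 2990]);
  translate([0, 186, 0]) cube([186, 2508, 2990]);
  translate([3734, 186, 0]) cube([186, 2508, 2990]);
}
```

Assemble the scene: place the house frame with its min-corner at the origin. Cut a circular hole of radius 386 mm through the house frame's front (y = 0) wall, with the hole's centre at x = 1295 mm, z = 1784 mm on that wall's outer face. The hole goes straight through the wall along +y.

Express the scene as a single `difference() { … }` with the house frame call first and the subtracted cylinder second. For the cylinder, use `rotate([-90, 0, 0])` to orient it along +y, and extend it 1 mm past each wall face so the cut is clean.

difference() {
  house_frame();
  translate([1295, -1, 1784]) rotate([-90, 0, 0]) cylinder(h = 188, r = 386);
}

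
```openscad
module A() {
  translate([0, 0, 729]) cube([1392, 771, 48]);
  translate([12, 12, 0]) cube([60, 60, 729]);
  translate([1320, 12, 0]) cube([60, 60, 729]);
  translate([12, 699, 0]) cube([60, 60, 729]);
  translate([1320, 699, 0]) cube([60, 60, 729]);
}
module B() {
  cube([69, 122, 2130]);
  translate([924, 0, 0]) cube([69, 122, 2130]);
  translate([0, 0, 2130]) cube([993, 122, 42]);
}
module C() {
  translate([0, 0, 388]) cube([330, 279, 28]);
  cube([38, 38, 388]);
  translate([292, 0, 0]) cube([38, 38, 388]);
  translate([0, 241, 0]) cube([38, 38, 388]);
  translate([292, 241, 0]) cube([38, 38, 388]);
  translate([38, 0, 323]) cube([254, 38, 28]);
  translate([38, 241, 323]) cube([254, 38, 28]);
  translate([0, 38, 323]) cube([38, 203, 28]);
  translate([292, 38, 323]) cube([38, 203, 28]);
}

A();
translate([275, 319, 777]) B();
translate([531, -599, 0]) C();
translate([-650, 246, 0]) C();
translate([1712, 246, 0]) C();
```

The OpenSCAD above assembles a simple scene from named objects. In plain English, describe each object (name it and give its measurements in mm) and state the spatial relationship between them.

A is a table with a 1392×771 mm rectangular top, 48 mm thick, top surface at z = 777 mm, supported by four 60×60 mm square legs, each inset 12 mm from the nearest pair of top edges, running from the floor.

B is a rectangular door frame: two vertical jambs of 69×122 mm section, 2130 mm tall, with a clear opening 855 mm wide between their inner faces. A header 42 mm tall and 122 mm deep lies on top of the jambs and spans the full outside width.

C is a four-legged stool. The seat is 330×279 mm, 28 mm thick, top at z = 416 mm. It stands on four square legs, each 38×38 mm in cross-section, from z = 0 to the seat underside, each flush with a corner of the seat. Four stretchers, 38 mm wide and 28 mm tall, connect adjacent legs with their undersides at z = 323 mm, each running between the inner faces of the legs it joins and aligned with the legs' outer faces on the other axis.

The door frame is on top of the table. Three stools sit around the table at the −y, −x, +x sides.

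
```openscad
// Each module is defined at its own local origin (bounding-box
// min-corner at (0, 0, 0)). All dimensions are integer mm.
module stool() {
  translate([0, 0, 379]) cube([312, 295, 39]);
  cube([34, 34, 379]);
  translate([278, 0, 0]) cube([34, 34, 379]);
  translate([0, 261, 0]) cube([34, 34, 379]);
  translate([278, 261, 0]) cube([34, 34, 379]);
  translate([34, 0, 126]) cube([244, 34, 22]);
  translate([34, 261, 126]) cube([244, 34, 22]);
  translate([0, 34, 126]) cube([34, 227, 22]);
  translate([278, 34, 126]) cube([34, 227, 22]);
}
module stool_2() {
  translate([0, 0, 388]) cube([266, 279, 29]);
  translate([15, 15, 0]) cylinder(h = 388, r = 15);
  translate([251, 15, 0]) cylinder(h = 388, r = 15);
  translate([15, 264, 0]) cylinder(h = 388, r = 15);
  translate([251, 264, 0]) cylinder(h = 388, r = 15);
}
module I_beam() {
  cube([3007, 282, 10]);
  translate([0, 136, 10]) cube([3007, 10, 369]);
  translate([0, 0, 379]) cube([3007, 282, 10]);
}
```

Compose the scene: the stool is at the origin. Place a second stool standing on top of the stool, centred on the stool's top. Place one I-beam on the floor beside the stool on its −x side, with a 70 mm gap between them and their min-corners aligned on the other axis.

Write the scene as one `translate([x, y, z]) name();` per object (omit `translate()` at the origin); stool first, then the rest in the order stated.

stool();
translate([23, 8, 418]) stool_2();
translate([-3077, 0, 0]) I_beam();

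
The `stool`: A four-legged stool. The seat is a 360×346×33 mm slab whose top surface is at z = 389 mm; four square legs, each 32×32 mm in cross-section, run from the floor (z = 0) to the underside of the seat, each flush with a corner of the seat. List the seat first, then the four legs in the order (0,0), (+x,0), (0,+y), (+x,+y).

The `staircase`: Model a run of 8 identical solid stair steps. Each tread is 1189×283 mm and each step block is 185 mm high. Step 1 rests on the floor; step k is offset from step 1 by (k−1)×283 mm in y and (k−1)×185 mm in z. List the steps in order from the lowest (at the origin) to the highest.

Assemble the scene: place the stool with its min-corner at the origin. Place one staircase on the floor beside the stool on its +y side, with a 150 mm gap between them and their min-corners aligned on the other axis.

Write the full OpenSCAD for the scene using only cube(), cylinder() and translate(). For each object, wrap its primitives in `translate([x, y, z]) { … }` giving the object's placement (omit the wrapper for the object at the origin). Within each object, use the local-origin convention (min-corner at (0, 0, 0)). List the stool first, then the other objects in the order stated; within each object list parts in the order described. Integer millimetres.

translate([0, 0, 356]) cube([360, 346, 33]);
cube([32, 32, 356]);
translate([328, 0, 0]) cube([32, 32, 356]);
translate([0, 314, 0]) cube([32, 32, 356]);
translate([328, 314, 0]) cube([32, 32, 356]);
translate([0, 496, 0]) {
  cube([1189, 283, 185]);
  translate([0, 283, 185]) cube([1189, 283, 185]);
  translate([0, 566, 370]) cube([1189, 283, 185]);
  translate([0, 849, 555]) cube([1189, 283, 185]);
  translate([0, 1132, 740]) cube([1189, 283, 185]);
  translate([0, 1415, 925]) cube([1189, 283, 185]);
  translate([0, 1698, 1110]) cube([1189, 283, 185]);
  translate([0, 1981, 1295]) cube([1189, 283, 185]);
}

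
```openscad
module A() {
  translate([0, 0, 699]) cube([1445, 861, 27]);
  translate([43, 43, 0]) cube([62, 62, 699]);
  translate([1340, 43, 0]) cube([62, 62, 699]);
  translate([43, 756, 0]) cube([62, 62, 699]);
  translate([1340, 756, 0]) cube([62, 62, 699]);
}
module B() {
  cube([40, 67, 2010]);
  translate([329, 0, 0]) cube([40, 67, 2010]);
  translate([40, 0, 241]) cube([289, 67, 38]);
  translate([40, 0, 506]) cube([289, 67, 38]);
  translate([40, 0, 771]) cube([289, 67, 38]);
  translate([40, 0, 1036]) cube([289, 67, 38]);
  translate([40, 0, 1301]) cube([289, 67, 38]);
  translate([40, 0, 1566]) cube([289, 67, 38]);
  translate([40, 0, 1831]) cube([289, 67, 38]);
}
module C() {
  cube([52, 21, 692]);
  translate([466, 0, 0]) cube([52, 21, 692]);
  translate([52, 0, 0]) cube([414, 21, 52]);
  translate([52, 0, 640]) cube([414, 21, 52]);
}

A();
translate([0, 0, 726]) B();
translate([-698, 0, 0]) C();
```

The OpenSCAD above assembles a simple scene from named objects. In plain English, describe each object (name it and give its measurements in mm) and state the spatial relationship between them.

A is a rectangular dining table. The top is 1445×861×27 mm with its upper surface at z = 726 mm. It stands on four 62×62 mm square legs, each inset 43 mm from the nearest pair of top edges, running from the floor to the underside of the top.

B is a straight ladder. Two 40×67 mm vertical rails, 2010 mm tall, stand 369 mm apart (outside-to-outside) with their front faces coplanar on the −y side. 7 rungs, each 67 mm deep and 38 mm tall, span between the inner faces of the rails, front faces flush with the rails. The lowest rung's underside is at z = 241 mm and rungs are spaced 265 mm apart (underside to underside).

C is a rectangular picture frame lying in the x–z plane (depth along y). The opening is 414 mm wide (x) by 588 mm tall (z), surrounded by a border 52 mm wide on all four sides. The frame is 21 mm deep and is made of two full-height vertical stiles with two horizontal rails fitted between them.

The ladder is on top of the table. The picture frame is on the floor beside the table on its −x side.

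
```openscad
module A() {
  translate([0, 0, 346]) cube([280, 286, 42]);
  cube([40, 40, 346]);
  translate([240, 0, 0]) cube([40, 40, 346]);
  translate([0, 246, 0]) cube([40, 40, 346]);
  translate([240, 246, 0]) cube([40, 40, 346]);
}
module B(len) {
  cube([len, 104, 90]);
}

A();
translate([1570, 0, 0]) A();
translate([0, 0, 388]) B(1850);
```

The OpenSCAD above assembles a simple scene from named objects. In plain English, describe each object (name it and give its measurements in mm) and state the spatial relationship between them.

A is a four-legged stool. The seat is a 280×286×42 mm slab whose top surface is at z = 388 mm; four square legs, each 40×40 mm in cross-section, run from the floor (z = 0) to the underside of the seat, each flush with a corner of the seat.

B is a rectangular beam 1850 mm long (x), 104 mm deep (y), 90 mm thick (z).

The beam spans the tops of two stools placed 1290 mm apart, resting at z = 388 mm.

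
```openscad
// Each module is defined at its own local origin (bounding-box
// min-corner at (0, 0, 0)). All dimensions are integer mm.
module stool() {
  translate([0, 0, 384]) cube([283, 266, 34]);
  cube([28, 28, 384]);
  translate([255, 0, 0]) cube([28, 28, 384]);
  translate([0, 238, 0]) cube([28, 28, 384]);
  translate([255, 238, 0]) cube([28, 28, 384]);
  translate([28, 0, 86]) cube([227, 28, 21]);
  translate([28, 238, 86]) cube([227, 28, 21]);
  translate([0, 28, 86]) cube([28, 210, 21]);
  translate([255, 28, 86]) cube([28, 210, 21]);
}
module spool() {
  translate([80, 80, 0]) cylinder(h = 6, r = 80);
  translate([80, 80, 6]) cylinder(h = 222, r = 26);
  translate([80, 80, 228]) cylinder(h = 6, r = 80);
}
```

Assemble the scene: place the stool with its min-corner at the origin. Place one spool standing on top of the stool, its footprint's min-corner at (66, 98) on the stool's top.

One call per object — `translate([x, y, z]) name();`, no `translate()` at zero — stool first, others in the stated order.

stool();
translate([66, 98, 418]) spool();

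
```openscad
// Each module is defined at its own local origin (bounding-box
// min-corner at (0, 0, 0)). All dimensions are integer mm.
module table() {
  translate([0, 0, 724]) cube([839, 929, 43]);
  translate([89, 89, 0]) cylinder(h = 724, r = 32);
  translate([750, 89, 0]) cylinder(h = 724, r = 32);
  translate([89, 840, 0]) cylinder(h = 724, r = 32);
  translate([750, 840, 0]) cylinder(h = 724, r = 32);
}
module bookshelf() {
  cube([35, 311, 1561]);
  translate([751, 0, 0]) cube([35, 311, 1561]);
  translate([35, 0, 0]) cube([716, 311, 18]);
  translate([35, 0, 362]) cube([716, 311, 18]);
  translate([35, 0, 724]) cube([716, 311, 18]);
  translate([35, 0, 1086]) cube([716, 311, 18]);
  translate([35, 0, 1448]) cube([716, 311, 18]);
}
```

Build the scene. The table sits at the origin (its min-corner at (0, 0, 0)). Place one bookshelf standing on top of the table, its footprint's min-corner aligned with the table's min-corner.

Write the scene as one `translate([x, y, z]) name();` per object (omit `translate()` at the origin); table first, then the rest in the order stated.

table();
translate([0, 0, 767]) bookshelf();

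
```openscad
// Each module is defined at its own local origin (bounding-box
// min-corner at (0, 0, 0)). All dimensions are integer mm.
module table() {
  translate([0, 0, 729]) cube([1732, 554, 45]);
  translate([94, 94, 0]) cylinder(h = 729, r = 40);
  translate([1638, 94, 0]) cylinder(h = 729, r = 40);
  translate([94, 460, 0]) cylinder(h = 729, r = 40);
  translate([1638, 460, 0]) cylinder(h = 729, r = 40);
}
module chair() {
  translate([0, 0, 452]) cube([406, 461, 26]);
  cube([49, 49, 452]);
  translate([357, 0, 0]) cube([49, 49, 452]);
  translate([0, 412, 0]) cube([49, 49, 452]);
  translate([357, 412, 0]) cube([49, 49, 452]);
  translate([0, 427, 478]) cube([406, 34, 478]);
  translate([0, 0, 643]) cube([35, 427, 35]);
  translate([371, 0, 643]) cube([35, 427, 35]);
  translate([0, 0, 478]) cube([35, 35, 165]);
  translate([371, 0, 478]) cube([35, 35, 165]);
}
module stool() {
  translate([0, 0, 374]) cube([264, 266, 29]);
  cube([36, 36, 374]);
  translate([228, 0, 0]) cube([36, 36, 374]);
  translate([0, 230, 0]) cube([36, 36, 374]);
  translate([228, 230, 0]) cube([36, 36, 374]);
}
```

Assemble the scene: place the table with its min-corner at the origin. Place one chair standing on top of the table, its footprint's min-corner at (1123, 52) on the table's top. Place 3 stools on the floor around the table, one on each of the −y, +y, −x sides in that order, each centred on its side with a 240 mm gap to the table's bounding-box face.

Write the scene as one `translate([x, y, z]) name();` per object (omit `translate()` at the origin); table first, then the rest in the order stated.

table();
translate([1123, 52, 774]) chair();
translate([734, -506, 0]) stool();
translate([734, 794, 0]) stool();
translate([-504, 144, 0]) stool();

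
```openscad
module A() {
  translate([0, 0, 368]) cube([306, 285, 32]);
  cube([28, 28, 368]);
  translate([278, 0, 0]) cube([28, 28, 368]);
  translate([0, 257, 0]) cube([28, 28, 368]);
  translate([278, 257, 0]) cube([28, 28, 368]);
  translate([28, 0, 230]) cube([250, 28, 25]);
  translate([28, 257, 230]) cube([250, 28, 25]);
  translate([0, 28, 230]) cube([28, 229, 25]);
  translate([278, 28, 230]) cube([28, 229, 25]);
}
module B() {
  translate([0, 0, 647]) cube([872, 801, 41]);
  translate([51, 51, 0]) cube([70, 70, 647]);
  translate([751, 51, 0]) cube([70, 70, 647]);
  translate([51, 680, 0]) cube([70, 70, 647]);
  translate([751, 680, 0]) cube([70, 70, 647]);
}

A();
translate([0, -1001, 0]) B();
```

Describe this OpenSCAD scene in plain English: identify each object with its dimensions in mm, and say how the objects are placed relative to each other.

A is a simple wooden stool: a rectangular seat 306 mm (x) by 285 mm (y), 32 mm thick, top face at z = 400 mm, on four square legs, each 28×28 mm in cross-section. The legs rest on z = 0, each flush with a corner of the seat. Four stretchers, 28 mm wide and 25 mm tall, connect adjacent legs with their undersides at z = 230 mm, each running between the inner faces of the legs it joins and aligned with the legs' outer faces on the other axis.

B is a table: top 872 mm (x) × 801 mm (y), 41 mm thick, upper face at z = 688 mm, on four 70×70 mm square legs, each inset 51 mm from the nearest pair of top edges, running from z = 0 to the bottom of the top.

The table is on the floor beside the stool on its −y side.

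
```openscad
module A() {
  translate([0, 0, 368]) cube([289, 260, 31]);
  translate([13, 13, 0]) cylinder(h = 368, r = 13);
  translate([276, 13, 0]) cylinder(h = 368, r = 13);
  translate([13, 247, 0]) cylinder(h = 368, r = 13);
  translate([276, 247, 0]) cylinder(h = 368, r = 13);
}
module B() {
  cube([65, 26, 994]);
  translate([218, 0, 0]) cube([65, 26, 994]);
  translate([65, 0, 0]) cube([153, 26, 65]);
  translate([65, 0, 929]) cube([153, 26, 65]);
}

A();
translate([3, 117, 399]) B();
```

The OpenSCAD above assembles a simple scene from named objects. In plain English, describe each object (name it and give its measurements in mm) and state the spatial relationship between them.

A is a simple wooden stool: a rectangular seat 289 mm (x) by 260 mm (y), 31 mm thick, top face at z = 399 mm, on four round legs, each 26 mm in diameter. The legs rest on z = 0, each leg's axis is inset half a diameter from the nearest pair of seat edges (so the leg's bounding box is flush with the corner).

B is a rectangular picture frame lying in the x–z plane (depth along y). The opening is 153 mm wide (x) by 864 mm tall (z), surrounded by a border 65 mm wide on all four sides. The frame is 26 mm deep and is made of two full-height vertical stiles with two horizontal rails fitted between them.

The picture frame is on top of the stool, centred.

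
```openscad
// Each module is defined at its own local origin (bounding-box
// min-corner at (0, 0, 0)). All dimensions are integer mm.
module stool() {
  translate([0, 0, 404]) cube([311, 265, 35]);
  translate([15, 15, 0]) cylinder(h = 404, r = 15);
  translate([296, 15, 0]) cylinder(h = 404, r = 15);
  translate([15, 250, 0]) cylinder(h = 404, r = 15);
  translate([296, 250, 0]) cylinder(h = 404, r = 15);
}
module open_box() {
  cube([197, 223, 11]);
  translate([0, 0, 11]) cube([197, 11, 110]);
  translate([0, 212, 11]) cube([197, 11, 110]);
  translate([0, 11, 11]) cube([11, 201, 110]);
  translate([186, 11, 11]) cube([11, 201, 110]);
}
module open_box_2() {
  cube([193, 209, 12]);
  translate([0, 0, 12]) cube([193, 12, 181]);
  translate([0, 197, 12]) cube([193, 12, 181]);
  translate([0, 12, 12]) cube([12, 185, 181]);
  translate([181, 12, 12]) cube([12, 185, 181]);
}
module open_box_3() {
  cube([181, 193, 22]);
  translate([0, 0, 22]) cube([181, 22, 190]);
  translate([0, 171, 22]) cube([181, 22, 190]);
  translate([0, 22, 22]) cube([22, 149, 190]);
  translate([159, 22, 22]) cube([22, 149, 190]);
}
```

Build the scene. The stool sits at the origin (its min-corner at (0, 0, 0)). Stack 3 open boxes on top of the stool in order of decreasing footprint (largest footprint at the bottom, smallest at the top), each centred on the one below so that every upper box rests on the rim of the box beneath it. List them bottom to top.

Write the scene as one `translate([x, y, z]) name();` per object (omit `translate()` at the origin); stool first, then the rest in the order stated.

stool();
translate([57, 21, 439]) open_box();
translate([59, 28, 560]) open_box_2();
translate([65, 36, 753]) open_box_3();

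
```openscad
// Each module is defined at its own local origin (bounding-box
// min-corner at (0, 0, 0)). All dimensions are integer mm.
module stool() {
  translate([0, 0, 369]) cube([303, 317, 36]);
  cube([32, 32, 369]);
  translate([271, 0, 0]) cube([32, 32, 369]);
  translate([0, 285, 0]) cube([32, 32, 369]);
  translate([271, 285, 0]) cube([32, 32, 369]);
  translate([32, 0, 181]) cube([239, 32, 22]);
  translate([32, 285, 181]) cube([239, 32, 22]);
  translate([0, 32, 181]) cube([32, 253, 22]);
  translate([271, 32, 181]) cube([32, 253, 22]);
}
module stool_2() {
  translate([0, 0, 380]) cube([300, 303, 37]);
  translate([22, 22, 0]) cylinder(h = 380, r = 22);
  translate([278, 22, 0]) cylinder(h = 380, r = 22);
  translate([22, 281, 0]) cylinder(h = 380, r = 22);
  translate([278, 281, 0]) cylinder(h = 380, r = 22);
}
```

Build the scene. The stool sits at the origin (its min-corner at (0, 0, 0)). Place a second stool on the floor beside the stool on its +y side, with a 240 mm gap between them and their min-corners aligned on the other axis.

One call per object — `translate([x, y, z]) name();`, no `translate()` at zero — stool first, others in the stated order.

stool();
translate([0, 557, 0]) stool_2();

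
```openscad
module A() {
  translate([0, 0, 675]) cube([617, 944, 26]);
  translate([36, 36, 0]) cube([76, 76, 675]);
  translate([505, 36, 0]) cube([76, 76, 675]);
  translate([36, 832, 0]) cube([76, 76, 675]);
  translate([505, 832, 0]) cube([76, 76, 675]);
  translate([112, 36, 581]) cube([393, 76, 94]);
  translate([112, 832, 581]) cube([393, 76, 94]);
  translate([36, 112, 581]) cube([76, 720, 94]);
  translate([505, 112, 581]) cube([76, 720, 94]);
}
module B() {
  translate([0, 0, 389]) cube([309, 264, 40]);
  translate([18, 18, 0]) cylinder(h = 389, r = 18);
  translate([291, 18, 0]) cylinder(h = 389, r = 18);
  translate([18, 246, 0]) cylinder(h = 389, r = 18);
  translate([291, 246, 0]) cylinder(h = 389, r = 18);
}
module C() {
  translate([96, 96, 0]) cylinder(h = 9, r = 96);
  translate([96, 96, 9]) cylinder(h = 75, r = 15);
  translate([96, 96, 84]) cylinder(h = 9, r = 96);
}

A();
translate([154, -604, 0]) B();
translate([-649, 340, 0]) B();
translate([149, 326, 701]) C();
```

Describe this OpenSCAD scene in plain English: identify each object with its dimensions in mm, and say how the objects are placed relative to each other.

A is a table with a 617×944 mm rectangular top, 26 mm thick, top surface at z = 701 mm, supported by four 76×76 mm square legs, each inset 36 mm from the nearest pair of top edges, running from the floor. Four apron rails, 76 mm thick and 94 mm tall, run between adjacent legs with their top edges flush with the underside of the top and their outer faces flush with the legs' outer faces.

B is a four-legged stool. The seat is a 309×264×40 mm slab whose top surface is at z = 429 mm; four round legs, each 36 mm in diameter, run from the floor (z = 0) to the underside of the seat, each leg's axis is inset half a diameter from the nearest pair of seat edges (so the leg's bounding box is flush with the corner).

C is a spool: two coaxial disc flanges of radius 96 mm and thickness 9 mm, joined by a core cylinder of radius 15 mm and height 75 mm. The lower flange rests on z = 0 and the three cylinders share a vertical axis.

Two stools sit around the table at the −y, −x sides. The spool is on top of the table.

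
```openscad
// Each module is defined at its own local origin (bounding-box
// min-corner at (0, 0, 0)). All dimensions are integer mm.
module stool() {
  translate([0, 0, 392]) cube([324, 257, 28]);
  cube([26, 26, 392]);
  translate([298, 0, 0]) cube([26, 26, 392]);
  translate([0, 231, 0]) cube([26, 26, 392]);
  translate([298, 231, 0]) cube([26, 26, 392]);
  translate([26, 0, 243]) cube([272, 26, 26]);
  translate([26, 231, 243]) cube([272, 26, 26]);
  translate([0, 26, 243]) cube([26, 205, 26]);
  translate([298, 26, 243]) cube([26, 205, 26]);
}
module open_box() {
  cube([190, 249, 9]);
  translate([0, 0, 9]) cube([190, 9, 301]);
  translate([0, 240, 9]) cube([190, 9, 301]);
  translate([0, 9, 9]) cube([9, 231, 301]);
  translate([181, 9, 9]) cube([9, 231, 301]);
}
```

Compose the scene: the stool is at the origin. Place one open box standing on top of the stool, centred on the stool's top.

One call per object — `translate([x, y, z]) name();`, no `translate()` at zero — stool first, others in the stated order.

stool();
translate([67, 4, 420]) open_box();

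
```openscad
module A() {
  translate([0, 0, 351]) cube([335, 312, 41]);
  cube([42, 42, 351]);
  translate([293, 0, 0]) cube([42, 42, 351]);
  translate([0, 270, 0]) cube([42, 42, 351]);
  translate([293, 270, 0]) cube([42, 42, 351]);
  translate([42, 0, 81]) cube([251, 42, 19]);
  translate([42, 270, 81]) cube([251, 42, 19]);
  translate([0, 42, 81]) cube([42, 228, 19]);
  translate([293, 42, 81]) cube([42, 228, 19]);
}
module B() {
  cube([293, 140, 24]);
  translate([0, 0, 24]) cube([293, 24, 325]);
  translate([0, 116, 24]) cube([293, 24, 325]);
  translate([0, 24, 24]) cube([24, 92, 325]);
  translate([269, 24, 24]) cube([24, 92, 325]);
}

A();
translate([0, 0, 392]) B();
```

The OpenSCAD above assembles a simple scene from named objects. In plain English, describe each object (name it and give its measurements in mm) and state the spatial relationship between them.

A is a simple wooden stool: a rectangular seat 335 mm (x) by 312 mm (y), 41 mm thick, top face at z = 392 mm, on four square legs, each 42×42 mm in cross-section. The legs rest on z = 0, each flush with a corner of the seat. Four stretchers, 42 mm wide and 19 mm tall, connect adjacent legs with their undersides at z = 81 mm, each running between the inner faces of the legs it joins and aligned with the legs' outer faces on the other axis.

B is an open-topped rectangular box: outside dimensions 293×140×349 mm, with a uniform wall and base thickness of 24 mm. The base is a full 293×140 slab on the floor; four walls sit on top of the base. The front and back walls (the −y and +y sides) span the full width; the two side walls fit between them.

The open box is on top of the stool.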